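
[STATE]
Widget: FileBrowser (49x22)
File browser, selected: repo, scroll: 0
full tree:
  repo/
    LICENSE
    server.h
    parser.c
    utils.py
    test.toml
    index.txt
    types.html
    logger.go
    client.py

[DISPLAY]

> [-] repo/                                      
    LICENSE                                      
    server.h                                     
    parser.c                                     
    utils.py                                     
    test.toml                                    
    index.txt                                    
    types.html                                   
    logger.go                                    
    client.py                                    
                                                 
                                                 
                                                 
                                                 
                                                 
                                                 
                                                 
                                                 
                                                 
                                                 
                                                 
                                                 


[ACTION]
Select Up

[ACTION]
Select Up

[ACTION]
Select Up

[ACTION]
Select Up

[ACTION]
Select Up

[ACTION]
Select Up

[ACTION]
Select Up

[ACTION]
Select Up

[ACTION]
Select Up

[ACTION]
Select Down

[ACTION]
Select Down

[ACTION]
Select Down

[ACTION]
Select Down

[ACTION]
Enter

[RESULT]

  [-] repo/                                      
    LICENSE                                      
    server.h                                     
    parser.c                                     
  > utils.py                                     
    test.toml                                    
    index.txt                                    
    types.html                                   
    logger.go                                    
    client.py                                    
                                                 
                                                 
                                                 
                                                 
                                                 
                                                 
                                                 
                                                 
                                                 
                                                 
                                                 
                                                 


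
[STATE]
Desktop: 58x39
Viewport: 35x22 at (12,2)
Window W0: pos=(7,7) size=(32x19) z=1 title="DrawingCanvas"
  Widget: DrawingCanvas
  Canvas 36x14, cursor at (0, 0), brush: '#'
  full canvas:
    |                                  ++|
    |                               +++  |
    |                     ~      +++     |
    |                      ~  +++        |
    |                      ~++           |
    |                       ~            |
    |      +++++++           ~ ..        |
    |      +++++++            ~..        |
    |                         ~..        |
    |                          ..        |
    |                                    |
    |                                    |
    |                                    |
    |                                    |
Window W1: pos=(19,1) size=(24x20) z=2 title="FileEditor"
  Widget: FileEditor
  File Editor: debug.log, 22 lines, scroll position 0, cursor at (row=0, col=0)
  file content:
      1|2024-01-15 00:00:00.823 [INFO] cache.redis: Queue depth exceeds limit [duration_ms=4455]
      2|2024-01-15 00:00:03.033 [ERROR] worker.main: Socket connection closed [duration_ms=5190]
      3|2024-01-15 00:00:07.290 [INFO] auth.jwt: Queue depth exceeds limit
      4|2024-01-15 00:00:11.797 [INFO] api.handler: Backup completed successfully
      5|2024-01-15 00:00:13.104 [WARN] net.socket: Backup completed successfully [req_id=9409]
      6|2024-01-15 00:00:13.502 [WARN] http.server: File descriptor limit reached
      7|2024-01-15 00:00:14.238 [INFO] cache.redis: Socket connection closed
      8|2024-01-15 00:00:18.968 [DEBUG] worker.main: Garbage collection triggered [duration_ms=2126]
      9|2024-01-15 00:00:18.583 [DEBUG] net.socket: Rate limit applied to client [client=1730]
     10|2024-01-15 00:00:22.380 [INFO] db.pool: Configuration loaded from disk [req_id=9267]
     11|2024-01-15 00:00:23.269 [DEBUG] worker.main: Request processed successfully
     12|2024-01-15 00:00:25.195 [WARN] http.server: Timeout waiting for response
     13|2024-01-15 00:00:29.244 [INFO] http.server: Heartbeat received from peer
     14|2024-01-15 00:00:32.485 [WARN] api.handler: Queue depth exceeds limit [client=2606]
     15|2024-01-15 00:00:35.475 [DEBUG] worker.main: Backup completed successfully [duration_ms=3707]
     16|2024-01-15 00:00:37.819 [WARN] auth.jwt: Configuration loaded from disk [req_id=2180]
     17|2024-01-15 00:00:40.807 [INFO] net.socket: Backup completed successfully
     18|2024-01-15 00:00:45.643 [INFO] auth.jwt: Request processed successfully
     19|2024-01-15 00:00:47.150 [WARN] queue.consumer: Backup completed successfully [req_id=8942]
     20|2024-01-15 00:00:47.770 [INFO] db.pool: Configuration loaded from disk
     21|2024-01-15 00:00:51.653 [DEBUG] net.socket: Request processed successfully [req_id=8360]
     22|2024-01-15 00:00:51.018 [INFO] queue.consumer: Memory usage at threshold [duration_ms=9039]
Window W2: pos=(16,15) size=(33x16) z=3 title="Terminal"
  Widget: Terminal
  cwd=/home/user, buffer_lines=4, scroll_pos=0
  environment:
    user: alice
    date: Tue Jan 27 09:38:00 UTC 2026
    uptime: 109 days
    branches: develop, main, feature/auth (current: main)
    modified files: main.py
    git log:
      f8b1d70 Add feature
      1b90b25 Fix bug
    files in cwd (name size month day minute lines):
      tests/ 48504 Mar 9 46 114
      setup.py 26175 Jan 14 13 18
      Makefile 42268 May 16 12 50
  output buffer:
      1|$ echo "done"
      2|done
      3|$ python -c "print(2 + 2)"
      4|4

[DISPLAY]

       ┃ FileEditor           ┃    
       ┠──────────────────────┨    
       ┃█024-01-15 00:00:00.8▲┃    
       ┃2024-01-15 00:00:03.0█┃    
       ┃2024-01-15 00:00:07.2░┃    
━━━━━━━┃2024-01-15 00:00:11.7░┃    
wingCan┃2024-01-15 00:00:13.1░┃    
───────┃2024-01-15 00:00:13.5░┃    
       ┃2024-01-15 00:00:14.2░┃    
       ┃2024-01-15 00:00:18.9░┃    
       ┃2024-01-15 00:00:18.5░┃    
       ┃2024-01-15 00:00:22.3░┃    
       ┃2024-01-15 00:00:23.2░┃    
    ┏━━━━━━━━━━━━━━━━━━━━━━━━━━━━━━
  ++┃ Terminal                     
  ++┠──────────────────────────────
    ┃$ echo "done"                 
    ┃done                          
    ┃$ python -c "print(2 + 2)"    
    ┃4                             
    ┃$ █                           
    ┃                              


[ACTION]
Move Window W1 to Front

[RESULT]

       ┃ FileEditor           ┃    
       ┠──────────────────────┨    
       ┃█024-01-15 00:00:00.8▲┃    
       ┃2024-01-15 00:00:03.0█┃    
       ┃2024-01-15 00:00:07.2░┃    
━━━━━━━┃2024-01-15 00:00:11.7░┃    
wingCan┃2024-01-15 00:00:13.1░┃    
───────┃2024-01-15 00:00:13.5░┃    
       ┃2024-01-15 00:00:14.2░┃    
       ┃2024-01-15 00:00:18.9░┃    
       ┃2024-01-15 00:00:18.5░┃    
       ┃2024-01-15 00:00:22.3░┃    
       ┃2024-01-15 00:00:23.2░┃    
    ┏━━┃2024-01-15 00:00:25.1░┃━━━━
  ++┃ T┃2024-01-15 00:00:29.2░┃    
  ++┠──┃2024-01-15 00:00:32.4░┃────
    ┃$ ┃2024-01-15 00:00:35.4░┃    
    ┃do┃2024-01-15 00:00:37.8▼┃    
    ┃$ ┗━━━━━━━━━━━━━━━━━━━━━━┛    
    ┃4                             
    ┃$ █                           
    ┃                              


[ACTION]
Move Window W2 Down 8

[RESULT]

       ┃ FileEditor           ┃    
       ┠──────────────────────┨    
       ┃█024-01-15 00:00:00.8▲┃    
       ┃2024-01-15 00:00:03.0█┃    
       ┃2024-01-15 00:00:07.2░┃    
━━━━━━━┃2024-01-15 00:00:11.7░┃    
wingCan┃2024-01-15 00:00:13.1░┃    
───────┃2024-01-15 00:00:13.5░┃    
       ┃2024-01-15 00:00:14.2░┃    
       ┃2024-01-15 00:00:18.9░┃    
       ┃2024-01-15 00:00:18.5░┃    
       ┃2024-01-15 00:00:22.3░┃    
       ┃2024-01-15 00:00:23.2░┃    
       ┃2024-01-15 00:00:25.1░┃    
  +++++┃2024-01-15 00:00:29.2░┃    
  +++++┃2024-01-15 00:00:32.4░┃    
       ┃2024-01-15 00:00:35.4░┃    
       ┃2024-01-15 00:00:37.8▼┃    
       ┗━━━━━━━━━━━━━━━━━━━━━━┛    
                          ┃        
                          ┃        
    ┏━━━━━━━━━━━━━━━━━━━━━━━━━━━━━━


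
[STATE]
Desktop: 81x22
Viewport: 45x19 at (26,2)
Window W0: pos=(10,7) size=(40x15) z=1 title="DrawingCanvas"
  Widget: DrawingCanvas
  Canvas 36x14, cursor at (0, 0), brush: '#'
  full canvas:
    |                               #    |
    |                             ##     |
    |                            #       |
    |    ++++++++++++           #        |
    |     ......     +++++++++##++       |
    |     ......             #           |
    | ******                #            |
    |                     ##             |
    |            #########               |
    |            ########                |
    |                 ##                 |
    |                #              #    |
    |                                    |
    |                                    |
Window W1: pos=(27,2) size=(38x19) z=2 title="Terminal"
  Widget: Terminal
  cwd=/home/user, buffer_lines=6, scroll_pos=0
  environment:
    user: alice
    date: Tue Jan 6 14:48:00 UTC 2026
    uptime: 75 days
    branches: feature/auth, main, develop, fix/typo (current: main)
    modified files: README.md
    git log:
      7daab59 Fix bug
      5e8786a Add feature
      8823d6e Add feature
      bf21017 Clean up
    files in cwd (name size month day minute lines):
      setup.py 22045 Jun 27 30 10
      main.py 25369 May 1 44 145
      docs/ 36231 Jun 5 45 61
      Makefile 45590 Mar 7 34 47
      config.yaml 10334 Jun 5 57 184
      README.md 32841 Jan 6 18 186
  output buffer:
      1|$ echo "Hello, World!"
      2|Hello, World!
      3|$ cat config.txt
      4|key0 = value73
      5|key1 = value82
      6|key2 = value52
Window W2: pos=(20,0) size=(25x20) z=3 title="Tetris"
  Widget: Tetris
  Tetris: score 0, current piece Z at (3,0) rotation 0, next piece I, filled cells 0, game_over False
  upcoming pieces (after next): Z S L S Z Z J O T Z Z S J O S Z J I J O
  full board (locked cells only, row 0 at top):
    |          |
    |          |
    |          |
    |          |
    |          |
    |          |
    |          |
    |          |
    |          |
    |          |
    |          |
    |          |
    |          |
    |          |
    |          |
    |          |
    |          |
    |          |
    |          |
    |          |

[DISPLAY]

──────────────────┨━━━━━━━━━━━━━━━━━━━┓      
     │Next:       ┃                   ┃      
     │████        ┃───────────────────┨      
     │            ┃rld!"              ┃      
     │            ┃                   ┃      
     │            ┃                   ┃      
     │            ┃                   ┃      
     │Score:      ┃                   ┃      
     │0           ┃                   ┃      
     │            ┃                   ┃      
     │            ┃                   ┃      
     │            ┃                   ┃      
     │            ┃                   ┃      
     │            ┃                   ┃      
     │            ┃                   ┃      
     │            ┃                   ┃      
     │            ┃                   ┃      
━━━━━━━━━━━━━━━━━━┛                   ┃      
 ┗━━━━━━━━━━━━━━━━━━━━━━━━━━━━━━━━━━━━┛      


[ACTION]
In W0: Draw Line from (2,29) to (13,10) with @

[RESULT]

──────────────────┨━━━━━━━━━━━━━━━━━━━┓      
     │Next:       ┃                   ┃      
     │████        ┃───────────────────┨      
     │            ┃rld!"              ┃      
     │            ┃                   ┃      
     │            ┃                   ┃      
     │            ┃                   ┃      
     │Score:      ┃                   ┃      
     │0           ┃                   ┃      
     │            ┃                   ┃      
     │            ┃                   ┃      
     │            ┃                   ┃      
     │            ┃                   ┃      
     │            ┃                   ┃      
     │            ┃                   ┃      
     │            ┃                   ┃      
     │            ┃                   ┃      
━━━━━━━━━━━━━━━━━━┛                   ┃      
@┗━━━━━━━━━━━━━━━━━━━━━━━━━━━━━━━━━━━━┛      


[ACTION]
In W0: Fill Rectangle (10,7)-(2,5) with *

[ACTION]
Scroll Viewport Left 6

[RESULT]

┠───────────────────────┨━━━━━━━━━━━━━━━━━━━┓
┃          │Next:       ┃                   ┃
┃          │████        ┃───────────────────┨
┃          │            ┃rld!"              ┃
┃          │            ┃                   ┃
┃          │            ┃                   ┃
┃          │            ┃                   ┃
┃          │Score:      ┃                   ┃
┃          │0           ┃                   ┃
┃          │            ┃                   ┃
┃          │            ┃                   ┃
┃          │            ┃                   ┃
┃          │            ┃                   ┃
┃          │            ┃                   ┃
┃          │            ┃                   ┃
┃          │            ┃                   ┃
┃          │            ┃                   ┃
┗━━━━━━━━━━━━━━━━━━━━━━━┛                   ┃
      @┗━━━━━━━━━━━━━━━━━━━━━━━━━━━━━━━━━━━━┛


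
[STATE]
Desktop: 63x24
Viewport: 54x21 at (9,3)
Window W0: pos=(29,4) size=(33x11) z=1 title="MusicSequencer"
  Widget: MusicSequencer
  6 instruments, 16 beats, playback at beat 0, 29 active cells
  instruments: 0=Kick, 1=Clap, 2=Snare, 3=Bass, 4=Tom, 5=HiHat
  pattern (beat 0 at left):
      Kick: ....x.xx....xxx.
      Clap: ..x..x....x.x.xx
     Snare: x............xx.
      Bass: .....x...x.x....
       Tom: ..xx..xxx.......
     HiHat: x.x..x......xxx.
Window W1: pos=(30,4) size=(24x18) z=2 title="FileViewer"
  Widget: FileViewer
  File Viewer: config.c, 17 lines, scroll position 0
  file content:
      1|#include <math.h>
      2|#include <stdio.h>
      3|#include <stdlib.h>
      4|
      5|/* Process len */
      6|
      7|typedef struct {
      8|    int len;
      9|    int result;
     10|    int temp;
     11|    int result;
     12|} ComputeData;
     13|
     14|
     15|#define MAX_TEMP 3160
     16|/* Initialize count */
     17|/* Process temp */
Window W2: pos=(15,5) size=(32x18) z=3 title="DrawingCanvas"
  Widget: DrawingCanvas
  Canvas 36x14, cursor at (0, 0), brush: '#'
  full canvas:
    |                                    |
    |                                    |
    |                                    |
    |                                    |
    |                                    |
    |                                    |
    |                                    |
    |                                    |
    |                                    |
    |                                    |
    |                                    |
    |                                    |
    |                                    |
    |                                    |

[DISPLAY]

                                                      
                    ┏┏━━━━━━━━━━━━━━━━━━━━━━┓━━━━━━━┓ 
      ┏━━━━━━━━━━━━━━━━━━━━━━━━━━━━━━┓      ┃       ┃ 
      ┃ DrawingCanvas                ┃──────┨───────┨ 
      ┠──────────────────────────────┨>    ▲┃       ┃ 
      ┃+                             ┃h>   █┃       ┃ 
      ┃                              ┃.h>  ░┃       ┃ 
      ┃                              ┃     ░┃       ┃ 
      ┃                              ┃/    ░┃       ┃ 
      ┃                              ┃     ░┃       ┃ 
      ┃                              ┃     ░┃       ┃ 
      ┃                              ┃     ░┃━━━━━━━┛ 
      ┃                              ┃     ░┃         
      ┃                              ┃     ░┃         
      ┃                              ┃     ░┃         
      ┃                              ┃     ░┃         
      ┃                              ┃     ░┃         
      ┃                              ┃     ▼┃         
      ┃                              ┃━━━━━━┛         
      ┗━━━━━━━━━━━━━━━━━━━━━━━━━━━━━━┛                
                                                      


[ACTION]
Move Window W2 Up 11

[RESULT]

      ┃+                             ┃                
      ┃                              ┃━━━━━━┓━━━━━━━┓ 
      ┃                              ┃      ┃       ┃ 
      ┃                              ┃──────┨───────┨ 
      ┃                              ┃>    ▲┃       ┃ 
      ┃                              ┃h>   █┃       ┃ 
      ┃                              ┃.h>  ░┃       ┃ 
      ┃                              ┃     ░┃       ┃ 
      ┃                              ┃/    ░┃       ┃ 
      ┃                              ┃     ░┃       ┃ 
      ┃                              ┃     ░┃       ┃ 
      ┃                              ┃     ░┃━━━━━━━┛ 
      ┃                              ┃     ░┃         
      ┃                              ┃     ░┃         
      ┗━━━━━━━━━━━━━━━━━━━━━━━━━━━━━━┛     ░┃         
                     ┃} ComputeData;       ░┃         
                     ┃                     ░┃         
                     ┃                     ▼┃         
                     ┗━━━━━━━━━━━━━━━━━━━━━━┛         
                                                      
                                                      


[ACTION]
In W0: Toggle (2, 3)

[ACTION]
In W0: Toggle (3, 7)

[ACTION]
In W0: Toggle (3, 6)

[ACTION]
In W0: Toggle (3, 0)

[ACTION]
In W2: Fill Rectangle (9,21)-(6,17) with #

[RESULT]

      ┃+                             ┃                
      ┃                              ┃━━━━━━┓━━━━━━━┓ 
      ┃                              ┃      ┃       ┃ 
      ┃                              ┃──────┨───────┨ 
      ┃                              ┃>    ▲┃       ┃ 
      ┃                              ┃h>   █┃       ┃ 
      ┃                 #####        ┃.h>  ░┃       ┃ 
      ┃                 #####        ┃     ░┃       ┃ 
      ┃                 #####        ┃/    ░┃       ┃ 
      ┃                 #####        ┃     ░┃       ┃ 
      ┃                              ┃     ░┃       ┃ 
      ┃                              ┃     ░┃━━━━━━━┛ 
      ┃                              ┃     ░┃         
      ┃                              ┃     ░┃         
      ┗━━━━━━━━━━━━━━━━━━━━━━━━━━━━━━┛     ░┃         
                     ┃} ComputeData;       ░┃         
                     ┃                     ░┃         
                     ┃                     ▼┃         
                     ┗━━━━━━━━━━━━━━━━━━━━━━┛         
                                                      
                                                      


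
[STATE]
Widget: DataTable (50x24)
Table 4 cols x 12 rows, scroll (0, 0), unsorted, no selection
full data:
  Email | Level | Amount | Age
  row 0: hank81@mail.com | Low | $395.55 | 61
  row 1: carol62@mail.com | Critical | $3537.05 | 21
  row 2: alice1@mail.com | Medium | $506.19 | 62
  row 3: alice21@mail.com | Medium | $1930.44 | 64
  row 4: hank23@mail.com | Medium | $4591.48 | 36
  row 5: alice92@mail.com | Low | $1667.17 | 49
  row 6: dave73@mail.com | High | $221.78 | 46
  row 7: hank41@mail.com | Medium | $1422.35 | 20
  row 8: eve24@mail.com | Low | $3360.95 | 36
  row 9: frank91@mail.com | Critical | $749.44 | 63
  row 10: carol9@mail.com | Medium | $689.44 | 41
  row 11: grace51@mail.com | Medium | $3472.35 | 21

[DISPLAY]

Email           │Level   │Amount  │Age            
────────────────┼────────┼────────┼───            
hank81@mail.com │Low     │$395.55 │61             
carol62@mail.com│Critical│$3537.05│21             
alice1@mail.com │Medium  │$506.19 │62             
alice21@mail.com│Medium  │$1930.44│64             
hank23@mail.com │Medium  │$4591.48│36             
alice92@mail.com│Low     │$1667.17│49             
dave73@mail.com │High    │$221.78 │46             
hank41@mail.com │Medium  │$1422.35│20             
eve24@mail.com  │Low     │$3360.95│36             
frank91@mail.com│Critical│$749.44 │63             
carol9@mail.com │Medium  │$689.44 │41             
grace51@mail.com│Medium  │$3472.35│21             
                                                  
                                                  
                                                  
                                                  
                                                  
                                                  
                                                  
                                                  
                                                  
                                                  


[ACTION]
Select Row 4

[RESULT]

Email           │Level   │Amount  │Age            
────────────────┼────────┼────────┼───            
hank81@mail.com │Low     │$395.55 │61             
carol62@mail.com│Critical│$3537.05│21             
alice1@mail.com │Medium  │$506.19 │62             
alice21@mail.com│Medium  │$1930.44│64             
>ank23@mail.com │Medium  │$4591.48│36             
alice92@mail.com│Low     │$1667.17│49             
dave73@mail.com │High    │$221.78 │46             
hank41@mail.com │Medium  │$1422.35│20             
eve24@mail.com  │Low     │$3360.95│36             
frank91@mail.com│Critical│$749.44 │63             
carol9@mail.com │Medium  │$689.44 │41             
grace51@mail.com│Medium  │$3472.35│21             
                                                  
                                                  
                                                  
                                                  
                                                  
                                                  
                                                  
                                                  
                                                  
                                                  


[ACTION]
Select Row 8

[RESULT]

Email           │Level   │Amount  │Age            
────────────────┼────────┼────────┼───            
hank81@mail.com │Low     │$395.55 │61             
carol62@mail.com│Critical│$3537.05│21             
alice1@mail.com │Medium  │$506.19 │62             
alice21@mail.com│Medium  │$1930.44│64             
hank23@mail.com │Medium  │$4591.48│36             
alice92@mail.com│Low     │$1667.17│49             
dave73@mail.com │High    │$221.78 │46             
hank41@mail.com │Medium  │$1422.35│20             
>ve24@mail.com  │Low     │$3360.95│36             
frank91@mail.com│Critical│$749.44 │63             
carol9@mail.com │Medium  │$689.44 │41             
grace51@mail.com│Medium  │$3472.35│21             
                                                  
                                                  
                                                  
                                                  
                                                  
                                                  
                                                  
                                                  
                                                  
                                                  


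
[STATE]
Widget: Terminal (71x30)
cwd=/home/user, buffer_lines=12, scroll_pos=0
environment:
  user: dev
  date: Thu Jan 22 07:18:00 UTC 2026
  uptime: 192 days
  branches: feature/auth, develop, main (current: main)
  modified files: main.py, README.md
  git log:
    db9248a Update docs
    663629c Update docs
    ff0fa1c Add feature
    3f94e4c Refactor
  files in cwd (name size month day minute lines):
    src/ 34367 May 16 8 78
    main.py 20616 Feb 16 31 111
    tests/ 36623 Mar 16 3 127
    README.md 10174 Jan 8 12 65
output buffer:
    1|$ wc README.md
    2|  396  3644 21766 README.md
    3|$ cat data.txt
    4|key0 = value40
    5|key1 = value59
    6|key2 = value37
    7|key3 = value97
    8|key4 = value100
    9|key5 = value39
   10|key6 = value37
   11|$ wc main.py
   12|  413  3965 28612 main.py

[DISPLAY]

$ wc README.md                                                         
  396  3644 21766 README.md                                            
$ cat data.txt                                                         
key0 = value40                                                         
key1 = value59                                                         
key2 = value37                                                         
key3 = value97                                                         
key4 = value100                                                        
key5 = value39                                                         
key6 = value37                                                         
$ wc main.py                                                           
  413  3965 28612 main.py                                              
$ █                                                                    
                                                                       
                                                                       
                                                                       
                                                                       
                                                                       
                                                                       
                                                                       
                                                                       
                                                                       
                                                                       
                                                                       
                                                                       
                                                                       
                                                                       
                                                                       
                                                                       
                                                                       


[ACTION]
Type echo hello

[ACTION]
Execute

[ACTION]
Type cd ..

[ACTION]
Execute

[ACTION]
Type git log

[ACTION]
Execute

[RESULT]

$ wc README.md                                                         
  396  3644 21766 README.md                                            
$ cat data.txt                                                         
key0 = value40                                                         
key1 = value59                                                         
key2 = value37                                                         
key3 = value97                                                         
key4 = value100                                                        
key5 = value39                                                         
key6 = value37                                                         
$ wc main.py                                                           
  413  3965 28612 main.py                                              
$ echo hello                                                           
hello                                                                  
$ cd ..                                                                
                                                                       
$ git log                                                              
db9248a Update docs                                                    
663629c Update docs                                                    
ff0fa1c Add feature                                                    
3f94e4c Refactor                                                       
$ █                                                                    
                                                                       
                                                                       
                                                                       
                                                                       
                                                                       
                                                                       
                                                                       
                                                                       


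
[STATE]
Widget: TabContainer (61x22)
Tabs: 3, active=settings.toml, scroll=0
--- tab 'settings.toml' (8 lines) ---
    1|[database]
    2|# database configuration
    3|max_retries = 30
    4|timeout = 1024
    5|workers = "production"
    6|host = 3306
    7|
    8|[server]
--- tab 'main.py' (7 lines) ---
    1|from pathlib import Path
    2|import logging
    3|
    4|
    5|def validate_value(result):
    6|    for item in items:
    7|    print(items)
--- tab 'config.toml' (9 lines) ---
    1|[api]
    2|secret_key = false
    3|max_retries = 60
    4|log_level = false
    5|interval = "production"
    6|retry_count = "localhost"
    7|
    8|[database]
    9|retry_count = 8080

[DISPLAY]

[settings.toml]│ main.py │ config.toml                       
─────────────────────────────────────────────────────────────
[database]                                                   
# database configuration                                     
max_retries = 30                                             
timeout = 1024                                               
workers = "production"                                       
host = 3306                                                  
                                                             
[server]                                                     
                                                             
                                                             
                                                             
                                                             
                                                             
                                                             
                                                             
                                                             
                                                             
                                                             
                                                             
                                                             


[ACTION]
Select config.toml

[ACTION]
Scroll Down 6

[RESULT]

 settings.toml │ main.py │[config.toml]                      
─────────────────────────────────────────────────────────────
                                                             
[database]                                                   
retry_count = 8080                                           
                                                             
                                                             
                                                             
                                                             
                                                             
                                                             
                                                             
                                                             
                                                             
                                                             
                                                             
                                                             
                                                             
                                                             
                                                             
                                                             
                                                             


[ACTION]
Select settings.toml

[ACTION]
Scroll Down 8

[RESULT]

[settings.toml]│ main.py │ config.toml                       
─────────────────────────────────────────────────────────────
[server]                                                     
                                                             
                                                             
                                                             
                                                             
                                                             
                                                             
                                                             
                                                             
                                                             
                                                             
                                                             
                                                             
                                                             
                                                             
                                                             
                                                             
                                                             
                                                             
                                                             


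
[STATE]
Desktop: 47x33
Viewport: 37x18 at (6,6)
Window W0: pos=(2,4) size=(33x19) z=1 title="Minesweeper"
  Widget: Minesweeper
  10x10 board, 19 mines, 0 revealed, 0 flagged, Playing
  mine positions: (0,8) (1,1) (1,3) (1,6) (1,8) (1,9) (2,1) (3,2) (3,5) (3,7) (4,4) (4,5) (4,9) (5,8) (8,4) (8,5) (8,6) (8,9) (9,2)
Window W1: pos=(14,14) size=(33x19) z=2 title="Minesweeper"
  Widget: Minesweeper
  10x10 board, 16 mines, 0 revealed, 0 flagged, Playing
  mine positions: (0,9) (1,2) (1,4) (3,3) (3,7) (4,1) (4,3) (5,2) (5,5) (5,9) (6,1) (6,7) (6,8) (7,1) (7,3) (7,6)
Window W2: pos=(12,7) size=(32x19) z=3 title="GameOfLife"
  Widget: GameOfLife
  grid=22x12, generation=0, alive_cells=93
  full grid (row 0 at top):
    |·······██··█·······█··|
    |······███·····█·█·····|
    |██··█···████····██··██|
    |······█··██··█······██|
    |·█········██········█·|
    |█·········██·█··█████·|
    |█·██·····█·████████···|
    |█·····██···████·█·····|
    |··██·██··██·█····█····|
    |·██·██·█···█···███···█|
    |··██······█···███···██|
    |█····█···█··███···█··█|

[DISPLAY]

────────────────────────────┨        
■■■■■■┏━━━━━━━━━━━━━━━━━━━━━━━━━━━━━━
■■■■■■┃ GameOfLife                   
■■■■■■┠──────────────────────────────
■■■■■■┃Gen: 0                        
■■■■■■┃·······██··█·······█··        
■■■■■■┃······███·····█·█·····        
■■■■■■┃██··█···████····██··██        
■■■■■■┃······█··██··█······██        
■■■■■■┃·█········██········█·        
■■■■■■┃█·········██·█··█████·        
      ┃█·██·····█·████████···        
      ┃█·····██···████·█·····        
      ┃··██·██··██·█····█····        
      ┃·██·██·█···█···███···█        
      ┃··██······█···███···██        
━━━━━━┃█····█···█··███···█··█        
      ┃                              


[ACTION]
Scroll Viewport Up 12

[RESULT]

                                     
                                     
                                     
                                     
━━━━━━━━━━━━━━━━━━━━━━━━━━━━┓        
nesweeper                   ┃        
────────────────────────────┨        
■■■■■■┏━━━━━━━━━━━━━━━━━━━━━━━━━━━━━━
■■■■■■┃ GameOfLife                   
■■■■■■┠──────────────────────────────
■■■■■■┃Gen: 0                        
■■■■■■┃·······██··█·······█··        
■■■■■■┃······███·····█·█·····        
■■■■■■┃██··█···████····██··██        
■■■■■■┃······█··██··█······██        
■■■■■■┃·█········██········█·        
■■■■■■┃█·········██·█··█████·        
      ┃█·██·····█·████████···        


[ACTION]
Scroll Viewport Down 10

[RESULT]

■■■■■■┃Gen: 0                        
■■■■■■┃·······██··█·······█··        
■■■■■■┃······███·····█·█·····        
■■■■■■┃██··█···████····██··██        
■■■■■■┃······█··██··█······██        
■■■■■■┃·█········██········█·        
■■■■■■┃█·········██·█··█████·        
      ┃█·██·····█·████████···        
      ┃█·····██···████·█·····        
      ┃··██·██··██·█····█····        
      ┃·██·██·█···█···███···█        
      ┃··██······█···███···██        
━━━━━━┃█····█···█··███···█··█        
      ┃                              
      ┃                              
      ┗━━━━━━━━━━━━━━━━━━━━━━━━━━━━━━
        ┃■■■■■■■■■■                  
        ┃                            


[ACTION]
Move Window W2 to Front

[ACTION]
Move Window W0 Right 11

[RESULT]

      ┃Gen: 0                        
      ┃·······██··█·······█··        
      ┃······███·····█·█·····        
      ┃██··█···████····██··██        
      ┃······█··██··█······██        
      ┃·█········██········█·        
      ┃█·········██·█··█████·        
      ┃█·██·····█·████████···        
      ┃█·····██···████·█·····        
      ┃··██·██··██·█····█····        
      ┃·██·██·█···█···███···█        
      ┃··██······█···███···██        
      ┃█····█···█··███···█··█        
      ┃                              
      ┃                              
      ┗━━━━━━━━━━━━━━━━━━━━━━━━━━━━━━
        ┃■■■■■■■■■■                  
        ┃                            


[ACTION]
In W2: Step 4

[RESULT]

      ┃Gen: 4                        
      ┃················█·····        
      ┃·····█···········█····        
      ┃·····█·█·········██···        
      ┃·····███·········█·██·        
      ┃··················███·        
      ┃·█·················█··        
      ┃·██······██···········        
      ┃···█·····██···········        
      ┃··██······██·······█··        
      ┃··██·█···███·█····███·        
      ┃······█··████·█···█···        
      ┃·····█················        
      ┃                              
      ┃                              
      ┗━━━━━━━━━━━━━━━━━━━━━━━━━━━━━━
        ┃■■■■■■■■■■                  
        ┃                            
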